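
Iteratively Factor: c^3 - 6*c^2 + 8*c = (c - 4)*(c^2 - 2*c) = (c - 4)*(c - 2)*(c)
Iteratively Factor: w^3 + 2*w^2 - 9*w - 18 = (w + 3)*(w^2 - w - 6) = (w + 2)*(w + 3)*(w - 3)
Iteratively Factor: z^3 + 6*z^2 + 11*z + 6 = (z + 1)*(z^2 + 5*z + 6) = (z + 1)*(z + 3)*(z + 2)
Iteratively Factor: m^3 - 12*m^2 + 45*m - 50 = (m - 5)*(m^2 - 7*m + 10) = (m - 5)*(m - 2)*(m - 5)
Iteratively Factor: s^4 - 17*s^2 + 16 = (s - 1)*(s^3 + s^2 - 16*s - 16) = (s - 1)*(s + 1)*(s^2 - 16) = (s - 1)*(s + 1)*(s + 4)*(s - 4)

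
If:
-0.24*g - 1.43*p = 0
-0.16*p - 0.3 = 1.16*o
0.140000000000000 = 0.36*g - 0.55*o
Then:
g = -0.01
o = -0.26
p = 0.00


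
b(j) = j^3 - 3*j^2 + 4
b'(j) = 3*j^2 - 6*j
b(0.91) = 2.27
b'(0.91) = -2.98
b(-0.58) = 2.80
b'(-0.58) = 4.49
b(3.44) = 9.21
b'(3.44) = 14.86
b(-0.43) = 3.37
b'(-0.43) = 3.13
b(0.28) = 3.79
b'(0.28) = -1.44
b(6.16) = 123.91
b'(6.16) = 76.88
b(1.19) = 1.44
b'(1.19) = -2.89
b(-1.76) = -10.74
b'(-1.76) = 19.85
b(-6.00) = -320.00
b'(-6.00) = 144.00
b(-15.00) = -4046.00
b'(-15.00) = 765.00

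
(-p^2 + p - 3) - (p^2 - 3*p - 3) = -2*p^2 + 4*p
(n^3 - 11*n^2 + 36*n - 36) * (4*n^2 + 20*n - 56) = 4*n^5 - 24*n^4 - 132*n^3 + 1192*n^2 - 2736*n + 2016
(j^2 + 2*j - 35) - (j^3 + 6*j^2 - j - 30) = -j^3 - 5*j^2 + 3*j - 5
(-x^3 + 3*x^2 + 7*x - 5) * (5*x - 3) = -5*x^4 + 18*x^3 + 26*x^2 - 46*x + 15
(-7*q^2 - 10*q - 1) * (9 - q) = 7*q^3 - 53*q^2 - 89*q - 9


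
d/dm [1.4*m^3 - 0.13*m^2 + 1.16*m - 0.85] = 4.2*m^2 - 0.26*m + 1.16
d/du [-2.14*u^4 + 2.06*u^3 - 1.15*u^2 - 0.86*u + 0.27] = -8.56*u^3 + 6.18*u^2 - 2.3*u - 0.86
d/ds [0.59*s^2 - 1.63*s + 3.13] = 1.18*s - 1.63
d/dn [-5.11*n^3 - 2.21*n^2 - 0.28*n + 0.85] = -15.33*n^2 - 4.42*n - 0.28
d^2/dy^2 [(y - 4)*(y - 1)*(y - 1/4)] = 6*y - 21/2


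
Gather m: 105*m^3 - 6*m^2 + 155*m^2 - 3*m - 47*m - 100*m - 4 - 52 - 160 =105*m^3 + 149*m^2 - 150*m - 216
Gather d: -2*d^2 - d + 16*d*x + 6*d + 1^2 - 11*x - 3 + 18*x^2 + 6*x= -2*d^2 + d*(16*x + 5) + 18*x^2 - 5*x - 2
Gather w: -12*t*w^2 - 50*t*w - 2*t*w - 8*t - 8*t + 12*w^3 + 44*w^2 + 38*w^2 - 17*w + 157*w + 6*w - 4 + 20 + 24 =-16*t + 12*w^3 + w^2*(82 - 12*t) + w*(146 - 52*t) + 40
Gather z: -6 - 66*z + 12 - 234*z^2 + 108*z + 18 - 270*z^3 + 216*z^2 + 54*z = -270*z^3 - 18*z^2 + 96*z + 24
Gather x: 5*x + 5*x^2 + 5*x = 5*x^2 + 10*x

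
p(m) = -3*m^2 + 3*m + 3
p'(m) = 3 - 6*m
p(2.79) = -11.98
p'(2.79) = -13.74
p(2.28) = -5.76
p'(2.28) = -10.68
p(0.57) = 3.74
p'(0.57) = -0.42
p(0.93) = 3.20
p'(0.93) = -2.58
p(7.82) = -157.00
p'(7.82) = -43.92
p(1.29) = 1.88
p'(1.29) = -4.74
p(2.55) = -8.86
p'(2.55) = -12.30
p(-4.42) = -68.87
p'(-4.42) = 29.52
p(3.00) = -15.00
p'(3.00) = -15.00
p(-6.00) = -123.00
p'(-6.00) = 39.00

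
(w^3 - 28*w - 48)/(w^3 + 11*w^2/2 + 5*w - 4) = 2*(w - 6)/(2*w - 1)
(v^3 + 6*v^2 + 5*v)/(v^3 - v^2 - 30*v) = (v + 1)/(v - 6)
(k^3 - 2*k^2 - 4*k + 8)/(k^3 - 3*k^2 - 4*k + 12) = (k - 2)/(k - 3)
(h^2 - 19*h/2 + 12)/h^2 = 1 - 19/(2*h) + 12/h^2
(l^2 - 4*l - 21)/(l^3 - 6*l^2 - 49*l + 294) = (l + 3)/(l^2 + l - 42)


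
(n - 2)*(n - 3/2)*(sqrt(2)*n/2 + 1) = sqrt(2)*n^3/2 - 7*sqrt(2)*n^2/4 + n^2 - 7*n/2 + 3*sqrt(2)*n/2 + 3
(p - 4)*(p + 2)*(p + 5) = p^3 + 3*p^2 - 18*p - 40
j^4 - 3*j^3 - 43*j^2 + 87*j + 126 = (j - 7)*(j - 3)*(j + 1)*(j + 6)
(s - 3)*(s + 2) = s^2 - s - 6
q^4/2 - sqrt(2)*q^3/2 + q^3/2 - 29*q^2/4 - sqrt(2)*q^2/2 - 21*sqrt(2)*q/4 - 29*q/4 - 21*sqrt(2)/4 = (q/2 + 1/2)*(q - 7*sqrt(2)/2)*(q + sqrt(2))*(q + 3*sqrt(2)/2)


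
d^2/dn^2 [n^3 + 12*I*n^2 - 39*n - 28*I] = 6*n + 24*I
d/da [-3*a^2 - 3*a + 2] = -6*a - 3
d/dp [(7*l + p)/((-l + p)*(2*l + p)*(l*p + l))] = ((l - p)*(2*l + p)*(7*l + p) - (l - p)*(2*l + p)*(p + 1) + (l - p)*(7*l + p)*(p + 1) - (2*l + p)*(7*l + p)*(p + 1))/(l*(l - p)^2*(2*l + p)^2*(p + 1)^2)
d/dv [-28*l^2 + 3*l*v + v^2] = 3*l + 2*v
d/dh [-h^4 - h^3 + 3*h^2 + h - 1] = -4*h^3 - 3*h^2 + 6*h + 1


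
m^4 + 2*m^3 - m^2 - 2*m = m*(m - 1)*(m + 1)*(m + 2)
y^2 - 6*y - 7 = (y - 7)*(y + 1)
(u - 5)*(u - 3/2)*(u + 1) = u^3 - 11*u^2/2 + u + 15/2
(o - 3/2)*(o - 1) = o^2 - 5*o/2 + 3/2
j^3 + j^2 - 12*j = j*(j - 3)*(j + 4)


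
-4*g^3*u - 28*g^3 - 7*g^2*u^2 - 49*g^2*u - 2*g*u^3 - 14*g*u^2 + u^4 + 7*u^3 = (-4*g + u)*(g + u)^2*(u + 7)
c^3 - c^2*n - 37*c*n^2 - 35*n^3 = (c - 7*n)*(c + n)*(c + 5*n)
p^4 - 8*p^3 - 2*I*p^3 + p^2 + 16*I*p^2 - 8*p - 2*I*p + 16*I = (p - 8)*(p - 2*I)*(p - I)*(p + I)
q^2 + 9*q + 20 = (q + 4)*(q + 5)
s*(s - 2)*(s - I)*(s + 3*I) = s^4 - 2*s^3 + 2*I*s^3 + 3*s^2 - 4*I*s^2 - 6*s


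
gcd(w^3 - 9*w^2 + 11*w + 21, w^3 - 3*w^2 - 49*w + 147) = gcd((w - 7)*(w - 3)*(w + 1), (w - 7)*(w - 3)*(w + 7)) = w^2 - 10*w + 21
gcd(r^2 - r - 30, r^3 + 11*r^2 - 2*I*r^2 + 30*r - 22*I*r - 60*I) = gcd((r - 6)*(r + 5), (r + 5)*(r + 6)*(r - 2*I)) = r + 5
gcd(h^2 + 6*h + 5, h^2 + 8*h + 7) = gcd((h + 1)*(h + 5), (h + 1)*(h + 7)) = h + 1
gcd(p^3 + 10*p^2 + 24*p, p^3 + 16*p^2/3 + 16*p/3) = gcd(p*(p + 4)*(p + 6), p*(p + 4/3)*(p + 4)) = p^2 + 4*p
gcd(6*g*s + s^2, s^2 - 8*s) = s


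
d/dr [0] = 0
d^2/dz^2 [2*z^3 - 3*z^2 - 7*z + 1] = 12*z - 6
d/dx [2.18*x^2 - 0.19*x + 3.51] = 4.36*x - 0.19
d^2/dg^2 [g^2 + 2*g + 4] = 2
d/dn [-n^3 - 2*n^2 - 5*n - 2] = -3*n^2 - 4*n - 5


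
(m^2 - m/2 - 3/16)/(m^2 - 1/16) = (4*m - 3)/(4*m - 1)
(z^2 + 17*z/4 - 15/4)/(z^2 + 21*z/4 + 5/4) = (4*z - 3)/(4*z + 1)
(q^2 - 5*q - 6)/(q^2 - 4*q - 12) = (q + 1)/(q + 2)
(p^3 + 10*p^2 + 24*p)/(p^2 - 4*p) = (p^2 + 10*p + 24)/(p - 4)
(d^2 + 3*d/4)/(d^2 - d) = (d + 3/4)/(d - 1)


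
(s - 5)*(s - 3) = s^2 - 8*s + 15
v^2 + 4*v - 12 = (v - 2)*(v + 6)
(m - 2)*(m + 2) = m^2 - 4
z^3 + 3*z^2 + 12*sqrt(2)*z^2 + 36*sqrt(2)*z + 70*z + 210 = (z + 3)*(z + 5*sqrt(2))*(z + 7*sqrt(2))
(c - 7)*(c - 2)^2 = c^3 - 11*c^2 + 32*c - 28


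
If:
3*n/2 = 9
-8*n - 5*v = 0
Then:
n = 6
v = -48/5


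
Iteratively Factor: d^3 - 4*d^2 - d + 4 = (d - 4)*(d^2 - 1) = (d - 4)*(d + 1)*(d - 1)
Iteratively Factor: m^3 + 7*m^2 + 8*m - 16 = (m - 1)*(m^2 + 8*m + 16) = (m - 1)*(m + 4)*(m + 4)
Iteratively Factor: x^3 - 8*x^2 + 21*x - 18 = (x - 3)*(x^2 - 5*x + 6) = (x - 3)*(x - 2)*(x - 3)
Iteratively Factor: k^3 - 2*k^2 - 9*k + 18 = (k + 3)*(k^2 - 5*k + 6) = (k - 3)*(k + 3)*(k - 2)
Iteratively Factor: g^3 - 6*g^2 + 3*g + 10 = (g + 1)*(g^2 - 7*g + 10) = (g - 2)*(g + 1)*(g - 5)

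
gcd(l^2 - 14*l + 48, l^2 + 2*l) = 1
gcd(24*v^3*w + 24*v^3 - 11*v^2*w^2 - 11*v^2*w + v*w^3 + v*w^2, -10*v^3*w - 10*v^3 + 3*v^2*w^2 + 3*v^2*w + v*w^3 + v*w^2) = v*w + v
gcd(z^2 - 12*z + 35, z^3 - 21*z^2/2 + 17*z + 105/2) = z^2 - 12*z + 35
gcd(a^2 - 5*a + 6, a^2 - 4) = a - 2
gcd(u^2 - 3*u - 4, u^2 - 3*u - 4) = u^2 - 3*u - 4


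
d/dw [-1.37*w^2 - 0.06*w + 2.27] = -2.74*w - 0.06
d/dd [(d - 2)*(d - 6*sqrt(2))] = 2*d - 6*sqrt(2) - 2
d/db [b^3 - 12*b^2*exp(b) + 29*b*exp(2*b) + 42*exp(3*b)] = -12*b^2*exp(b) + 3*b^2 + 58*b*exp(2*b) - 24*b*exp(b) + 126*exp(3*b) + 29*exp(2*b)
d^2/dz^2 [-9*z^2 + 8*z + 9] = -18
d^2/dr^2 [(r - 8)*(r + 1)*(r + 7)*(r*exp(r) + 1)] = r^4*exp(r) + 8*r^3*exp(r) - 45*r^2*exp(r) - 284*r*exp(r) + 6*r - 226*exp(r)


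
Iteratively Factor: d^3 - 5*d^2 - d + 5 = (d - 5)*(d^2 - 1) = (d - 5)*(d + 1)*(d - 1)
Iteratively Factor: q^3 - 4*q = (q - 2)*(q^2 + 2*q) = q*(q - 2)*(q + 2)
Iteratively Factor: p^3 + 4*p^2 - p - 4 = (p + 1)*(p^2 + 3*p - 4) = (p - 1)*(p + 1)*(p + 4)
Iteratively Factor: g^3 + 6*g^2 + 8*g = (g + 4)*(g^2 + 2*g) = (g + 2)*(g + 4)*(g)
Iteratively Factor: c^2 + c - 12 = (c - 3)*(c + 4)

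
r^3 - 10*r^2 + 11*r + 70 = (r - 7)*(r - 5)*(r + 2)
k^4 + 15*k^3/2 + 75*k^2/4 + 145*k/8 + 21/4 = (k + 1/2)*(k + 3/2)*(k + 2)*(k + 7/2)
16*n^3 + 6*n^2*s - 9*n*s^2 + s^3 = (-8*n + s)*(-2*n + s)*(n + s)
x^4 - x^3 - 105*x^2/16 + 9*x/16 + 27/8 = (x - 3)*(x - 3/4)*(x + 3/4)*(x + 2)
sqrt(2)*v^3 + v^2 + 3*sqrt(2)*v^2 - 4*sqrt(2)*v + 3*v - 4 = (v - 1)*(v + 4)*(sqrt(2)*v + 1)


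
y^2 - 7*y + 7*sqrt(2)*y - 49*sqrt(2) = (y - 7)*(y + 7*sqrt(2))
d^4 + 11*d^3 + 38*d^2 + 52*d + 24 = (d + 1)*(d + 2)^2*(d + 6)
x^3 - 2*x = x*(x - sqrt(2))*(x + sqrt(2))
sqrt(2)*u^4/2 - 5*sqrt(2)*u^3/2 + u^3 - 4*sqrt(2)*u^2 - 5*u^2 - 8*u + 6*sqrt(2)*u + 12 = (u - 6)*(u - 1)*(u + 2)*(sqrt(2)*u/2 + 1)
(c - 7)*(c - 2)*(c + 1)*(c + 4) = c^4 - 4*c^3 - 27*c^2 + 34*c + 56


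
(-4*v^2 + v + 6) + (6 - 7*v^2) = -11*v^2 + v + 12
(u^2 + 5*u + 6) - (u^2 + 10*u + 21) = -5*u - 15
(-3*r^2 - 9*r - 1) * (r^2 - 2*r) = -3*r^4 - 3*r^3 + 17*r^2 + 2*r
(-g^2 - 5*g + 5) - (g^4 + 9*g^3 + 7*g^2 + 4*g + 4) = -g^4 - 9*g^3 - 8*g^2 - 9*g + 1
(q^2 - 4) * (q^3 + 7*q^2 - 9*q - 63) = q^5 + 7*q^4 - 13*q^3 - 91*q^2 + 36*q + 252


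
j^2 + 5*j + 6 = (j + 2)*(j + 3)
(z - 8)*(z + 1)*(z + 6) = z^3 - z^2 - 50*z - 48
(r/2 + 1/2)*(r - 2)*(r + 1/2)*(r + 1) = r^4/2 + r^3/4 - 3*r^2/2 - 7*r/4 - 1/2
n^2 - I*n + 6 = (n - 3*I)*(n + 2*I)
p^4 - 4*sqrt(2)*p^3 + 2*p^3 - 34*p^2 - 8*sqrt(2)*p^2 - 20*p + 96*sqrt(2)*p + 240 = (p - 4)*(p + 6)*(p - 5*sqrt(2))*(p + sqrt(2))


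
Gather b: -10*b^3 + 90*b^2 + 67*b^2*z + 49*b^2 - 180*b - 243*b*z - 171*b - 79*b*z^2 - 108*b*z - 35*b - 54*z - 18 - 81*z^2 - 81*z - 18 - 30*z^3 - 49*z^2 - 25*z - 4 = -10*b^3 + b^2*(67*z + 139) + b*(-79*z^2 - 351*z - 386) - 30*z^3 - 130*z^2 - 160*z - 40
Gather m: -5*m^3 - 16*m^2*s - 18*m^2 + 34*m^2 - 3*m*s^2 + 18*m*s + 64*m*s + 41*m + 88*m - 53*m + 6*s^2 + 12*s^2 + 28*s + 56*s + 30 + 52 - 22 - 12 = -5*m^3 + m^2*(16 - 16*s) + m*(-3*s^2 + 82*s + 76) + 18*s^2 + 84*s + 48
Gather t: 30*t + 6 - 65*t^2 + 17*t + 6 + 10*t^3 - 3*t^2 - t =10*t^3 - 68*t^2 + 46*t + 12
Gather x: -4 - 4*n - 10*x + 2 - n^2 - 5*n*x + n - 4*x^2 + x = -n^2 - 3*n - 4*x^2 + x*(-5*n - 9) - 2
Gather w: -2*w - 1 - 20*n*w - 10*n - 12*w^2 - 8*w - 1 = -10*n - 12*w^2 + w*(-20*n - 10) - 2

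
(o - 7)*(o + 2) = o^2 - 5*o - 14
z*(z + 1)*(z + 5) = z^3 + 6*z^2 + 5*z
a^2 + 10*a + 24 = (a + 4)*(a + 6)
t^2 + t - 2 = (t - 1)*(t + 2)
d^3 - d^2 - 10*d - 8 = (d - 4)*(d + 1)*(d + 2)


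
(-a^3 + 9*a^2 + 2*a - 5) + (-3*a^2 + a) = -a^3 + 6*a^2 + 3*a - 5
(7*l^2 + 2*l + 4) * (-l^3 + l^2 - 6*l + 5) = -7*l^5 + 5*l^4 - 44*l^3 + 27*l^2 - 14*l + 20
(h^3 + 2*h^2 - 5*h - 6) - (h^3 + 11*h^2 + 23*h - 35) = -9*h^2 - 28*h + 29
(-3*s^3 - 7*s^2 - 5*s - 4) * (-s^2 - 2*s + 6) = 3*s^5 + 13*s^4 + s^3 - 28*s^2 - 22*s - 24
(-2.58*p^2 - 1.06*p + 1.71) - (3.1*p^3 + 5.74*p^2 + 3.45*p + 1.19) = -3.1*p^3 - 8.32*p^2 - 4.51*p + 0.52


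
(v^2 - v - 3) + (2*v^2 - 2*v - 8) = 3*v^2 - 3*v - 11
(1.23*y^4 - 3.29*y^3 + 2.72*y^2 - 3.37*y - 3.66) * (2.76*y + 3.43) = 3.3948*y^5 - 4.8615*y^4 - 3.7775*y^3 + 0.0284000000000013*y^2 - 21.6607*y - 12.5538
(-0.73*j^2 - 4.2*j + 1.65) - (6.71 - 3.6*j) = -0.73*j^2 - 0.6*j - 5.06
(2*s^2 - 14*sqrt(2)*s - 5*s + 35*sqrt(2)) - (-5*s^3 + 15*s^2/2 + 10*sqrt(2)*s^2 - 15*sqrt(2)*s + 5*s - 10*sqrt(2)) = 5*s^3 - 10*sqrt(2)*s^2 - 11*s^2/2 - 10*s + sqrt(2)*s + 45*sqrt(2)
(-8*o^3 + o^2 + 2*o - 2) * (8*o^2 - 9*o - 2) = -64*o^5 + 80*o^4 + 23*o^3 - 36*o^2 + 14*o + 4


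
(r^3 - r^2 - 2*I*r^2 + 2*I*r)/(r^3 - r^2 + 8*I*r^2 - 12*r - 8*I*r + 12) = r*(r - 2*I)/(r^2 + 8*I*r - 12)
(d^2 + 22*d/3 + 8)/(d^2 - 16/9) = 3*(d + 6)/(3*d - 4)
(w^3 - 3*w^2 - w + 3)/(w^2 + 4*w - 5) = (w^2 - 2*w - 3)/(w + 5)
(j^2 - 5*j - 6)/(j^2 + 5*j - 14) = (j^2 - 5*j - 6)/(j^2 + 5*j - 14)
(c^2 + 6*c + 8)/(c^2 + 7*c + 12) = (c + 2)/(c + 3)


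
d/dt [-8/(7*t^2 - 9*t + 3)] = 8*(14*t - 9)/(7*t^2 - 9*t + 3)^2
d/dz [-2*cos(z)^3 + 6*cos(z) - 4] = -6*sin(z)^3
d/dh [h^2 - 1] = 2*h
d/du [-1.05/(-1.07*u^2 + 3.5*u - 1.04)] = (3.675 - 2.247*u)/(1.07*u^2 - 3.5*u + 1.04)^2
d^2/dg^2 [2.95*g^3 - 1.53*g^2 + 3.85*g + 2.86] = 17.7*g - 3.06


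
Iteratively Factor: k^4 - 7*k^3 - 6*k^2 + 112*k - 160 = (k - 5)*(k^3 - 2*k^2 - 16*k + 32) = (k - 5)*(k - 2)*(k^2 - 16) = (k - 5)*(k - 2)*(k + 4)*(k - 4)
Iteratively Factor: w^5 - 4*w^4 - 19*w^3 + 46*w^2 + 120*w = (w)*(w^4 - 4*w^3 - 19*w^2 + 46*w + 120) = w*(w - 4)*(w^3 - 19*w - 30) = w*(w - 5)*(w - 4)*(w^2 + 5*w + 6) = w*(w - 5)*(w - 4)*(w + 2)*(w + 3)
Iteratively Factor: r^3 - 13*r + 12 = (r - 1)*(r^2 + r - 12) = (r - 1)*(r + 4)*(r - 3)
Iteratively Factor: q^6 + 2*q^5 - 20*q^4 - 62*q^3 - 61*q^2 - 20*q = (q + 1)*(q^5 + q^4 - 21*q^3 - 41*q^2 - 20*q) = q*(q + 1)*(q^4 + q^3 - 21*q^2 - 41*q - 20) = q*(q + 1)^2*(q^3 - 21*q - 20) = q*(q + 1)^3*(q^2 - q - 20) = q*(q + 1)^3*(q + 4)*(q - 5)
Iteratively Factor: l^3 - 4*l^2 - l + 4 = (l - 4)*(l^2 - 1) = (l - 4)*(l + 1)*(l - 1)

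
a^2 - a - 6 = (a - 3)*(a + 2)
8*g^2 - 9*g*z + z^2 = (-8*g + z)*(-g + z)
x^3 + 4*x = x*(x - 2*I)*(x + 2*I)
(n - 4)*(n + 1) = n^2 - 3*n - 4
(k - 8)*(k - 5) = k^2 - 13*k + 40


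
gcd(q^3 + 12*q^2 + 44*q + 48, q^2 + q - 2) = q + 2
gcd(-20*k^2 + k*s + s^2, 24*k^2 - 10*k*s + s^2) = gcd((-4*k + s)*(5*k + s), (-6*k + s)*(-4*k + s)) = -4*k + s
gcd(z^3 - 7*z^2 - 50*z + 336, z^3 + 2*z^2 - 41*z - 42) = z^2 + z - 42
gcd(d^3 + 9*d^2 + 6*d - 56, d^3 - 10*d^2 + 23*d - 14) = d - 2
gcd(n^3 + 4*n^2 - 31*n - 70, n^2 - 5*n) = n - 5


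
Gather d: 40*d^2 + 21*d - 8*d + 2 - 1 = 40*d^2 + 13*d + 1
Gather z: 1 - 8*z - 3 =-8*z - 2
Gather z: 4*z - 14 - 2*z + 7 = 2*z - 7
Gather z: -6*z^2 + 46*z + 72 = -6*z^2 + 46*z + 72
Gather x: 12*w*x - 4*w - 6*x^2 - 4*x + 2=-4*w - 6*x^2 + x*(12*w - 4) + 2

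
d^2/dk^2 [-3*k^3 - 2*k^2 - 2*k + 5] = -18*k - 4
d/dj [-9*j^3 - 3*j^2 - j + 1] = -27*j^2 - 6*j - 1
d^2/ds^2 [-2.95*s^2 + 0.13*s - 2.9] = -5.90000000000000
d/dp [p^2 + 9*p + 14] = 2*p + 9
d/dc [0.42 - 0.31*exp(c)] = -0.31*exp(c)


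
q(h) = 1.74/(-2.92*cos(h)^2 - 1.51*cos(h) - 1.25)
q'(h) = 1.74*(-5.84*sin(h)*cos(h) - 1.51*sin(h))/(-2.92*cos(h)^2 - 1.51*cos(h) - 1.25)^2 = -(10.1616*cos(h) + 2.6274)*sin(h)/(2.92*cos(h)^2 + 1.51*cos(h) + 1.25)^2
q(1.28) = -0.90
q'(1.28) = -1.44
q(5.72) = -0.38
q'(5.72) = 0.28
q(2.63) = -0.81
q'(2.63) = 0.66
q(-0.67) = -0.41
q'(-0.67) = 0.37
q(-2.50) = -0.91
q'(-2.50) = -0.90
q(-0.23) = -0.32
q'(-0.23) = 0.09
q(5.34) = -0.55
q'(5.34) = 0.70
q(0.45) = -0.35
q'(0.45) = -0.21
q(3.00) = -0.66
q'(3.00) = 0.15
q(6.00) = -0.32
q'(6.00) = 0.12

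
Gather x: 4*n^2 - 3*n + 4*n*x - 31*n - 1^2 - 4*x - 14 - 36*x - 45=4*n^2 - 34*n + x*(4*n - 40) - 60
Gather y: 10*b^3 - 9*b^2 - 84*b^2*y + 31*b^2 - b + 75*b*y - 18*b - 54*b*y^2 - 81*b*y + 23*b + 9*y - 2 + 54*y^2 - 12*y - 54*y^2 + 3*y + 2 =10*b^3 + 22*b^2 - 54*b*y^2 + 4*b + y*(-84*b^2 - 6*b)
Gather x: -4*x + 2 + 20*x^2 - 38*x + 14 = 20*x^2 - 42*x + 16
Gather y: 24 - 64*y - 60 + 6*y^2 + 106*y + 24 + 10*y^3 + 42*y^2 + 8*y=10*y^3 + 48*y^2 + 50*y - 12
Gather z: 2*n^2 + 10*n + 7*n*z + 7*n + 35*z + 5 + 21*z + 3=2*n^2 + 17*n + z*(7*n + 56) + 8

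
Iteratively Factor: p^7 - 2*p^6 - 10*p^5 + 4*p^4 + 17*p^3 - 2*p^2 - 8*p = (p + 1)*(p^6 - 3*p^5 - 7*p^4 + 11*p^3 + 6*p^2 - 8*p) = (p + 1)*(p + 2)*(p^5 - 5*p^4 + 3*p^3 + 5*p^2 - 4*p) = p*(p + 1)*(p + 2)*(p^4 - 5*p^3 + 3*p^2 + 5*p - 4) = p*(p - 4)*(p + 1)*(p + 2)*(p^3 - p^2 - p + 1) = p*(p - 4)*(p + 1)^2*(p + 2)*(p^2 - 2*p + 1) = p*(p - 4)*(p - 1)*(p + 1)^2*(p + 2)*(p - 1)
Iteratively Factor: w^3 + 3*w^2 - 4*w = (w + 4)*(w^2 - w) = w*(w + 4)*(w - 1)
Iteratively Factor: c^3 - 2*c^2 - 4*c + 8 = (c - 2)*(c^2 - 4) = (c - 2)^2*(c + 2)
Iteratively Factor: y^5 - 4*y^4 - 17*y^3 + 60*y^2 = (y)*(y^4 - 4*y^3 - 17*y^2 + 60*y) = y*(y - 3)*(y^3 - y^2 - 20*y) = y*(y - 5)*(y - 3)*(y^2 + 4*y) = y^2*(y - 5)*(y - 3)*(y + 4)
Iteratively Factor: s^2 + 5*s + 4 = (s + 1)*(s + 4)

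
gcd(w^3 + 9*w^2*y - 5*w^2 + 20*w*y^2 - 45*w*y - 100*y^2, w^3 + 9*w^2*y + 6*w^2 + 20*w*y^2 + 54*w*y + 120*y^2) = w^2 + 9*w*y + 20*y^2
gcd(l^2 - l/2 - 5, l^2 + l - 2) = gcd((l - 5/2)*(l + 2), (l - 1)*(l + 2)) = l + 2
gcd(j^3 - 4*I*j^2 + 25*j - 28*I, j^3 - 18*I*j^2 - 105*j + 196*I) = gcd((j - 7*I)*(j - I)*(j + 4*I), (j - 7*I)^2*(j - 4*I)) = j - 7*I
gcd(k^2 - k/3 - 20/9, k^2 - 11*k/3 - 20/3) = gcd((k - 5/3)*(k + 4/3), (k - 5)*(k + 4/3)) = k + 4/3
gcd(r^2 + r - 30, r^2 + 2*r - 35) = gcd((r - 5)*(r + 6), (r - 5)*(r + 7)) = r - 5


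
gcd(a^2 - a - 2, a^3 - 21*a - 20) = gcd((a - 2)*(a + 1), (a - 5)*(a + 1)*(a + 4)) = a + 1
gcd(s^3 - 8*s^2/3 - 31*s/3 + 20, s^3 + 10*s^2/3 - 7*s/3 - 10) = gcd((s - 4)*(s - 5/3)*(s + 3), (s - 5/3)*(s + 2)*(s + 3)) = s^2 + 4*s/3 - 5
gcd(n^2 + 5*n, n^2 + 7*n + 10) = n + 5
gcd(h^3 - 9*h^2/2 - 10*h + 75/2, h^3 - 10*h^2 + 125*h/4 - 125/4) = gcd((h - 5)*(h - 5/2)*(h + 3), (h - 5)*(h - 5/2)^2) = h^2 - 15*h/2 + 25/2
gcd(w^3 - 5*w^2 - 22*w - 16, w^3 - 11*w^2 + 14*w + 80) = w^2 - 6*w - 16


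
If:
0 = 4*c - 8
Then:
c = 2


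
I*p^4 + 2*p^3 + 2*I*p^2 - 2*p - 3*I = (p - 1)*(p - 3*I)*(p + I)*(I*p + I)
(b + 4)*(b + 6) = b^2 + 10*b + 24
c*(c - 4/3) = c^2 - 4*c/3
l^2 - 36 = (l - 6)*(l + 6)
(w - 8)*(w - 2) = w^2 - 10*w + 16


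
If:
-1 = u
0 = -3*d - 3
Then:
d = -1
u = -1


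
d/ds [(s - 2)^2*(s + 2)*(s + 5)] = 4*s^3 + 9*s^2 - 28*s - 12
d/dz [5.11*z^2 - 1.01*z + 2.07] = 10.22*z - 1.01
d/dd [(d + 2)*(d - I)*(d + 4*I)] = 3*d^2 + d*(4 + 6*I) + 4 + 6*I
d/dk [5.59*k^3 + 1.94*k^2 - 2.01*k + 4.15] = 16.77*k^2 + 3.88*k - 2.01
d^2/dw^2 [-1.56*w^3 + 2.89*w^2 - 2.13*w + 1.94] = 5.78 - 9.36*w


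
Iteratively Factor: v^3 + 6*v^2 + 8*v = (v)*(v^2 + 6*v + 8) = v*(v + 4)*(v + 2)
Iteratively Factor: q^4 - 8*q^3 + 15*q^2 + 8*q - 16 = (q - 4)*(q^3 - 4*q^2 - q + 4) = (q - 4)*(q + 1)*(q^2 - 5*q + 4) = (q - 4)^2*(q + 1)*(q - 1)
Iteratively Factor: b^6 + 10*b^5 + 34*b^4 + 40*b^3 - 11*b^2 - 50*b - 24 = (b + 2)*(b^5 + 8*b^4 + 18*b^3 + 4*b^2 - 19*b - 12) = (b + 1)*(b + 2)*(b^4 + 7*b^3 + 11*b^2 - 7*b - 12) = (b + 1)^2*(b + 2)*(b^3 + 6*b^2 + 5*b - 12) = (b - 1)*(b + 1)^2*(b + 2)*(b^2 + 7*b + 12) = (b - 1)*(b + 1)^2*(b + 2)*(b + 4)*(b + 3)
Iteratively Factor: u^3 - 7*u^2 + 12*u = (u - 4)*(u^2 - 3*u) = (u - 4)*(u - 3)*(u)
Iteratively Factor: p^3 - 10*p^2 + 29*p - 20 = (p - 1)*(p^2 - 9*p + 20) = (p - 4)*(p - 1)*(p - 5)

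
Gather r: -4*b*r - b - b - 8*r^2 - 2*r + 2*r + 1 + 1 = -4*b*r - 2*b - 8*r^2 + 2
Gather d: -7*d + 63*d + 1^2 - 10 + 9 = 56*d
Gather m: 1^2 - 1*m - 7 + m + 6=0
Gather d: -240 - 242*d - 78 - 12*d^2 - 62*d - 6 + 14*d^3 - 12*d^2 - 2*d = 14*d^3 - 24*d^2 - 306*d - 324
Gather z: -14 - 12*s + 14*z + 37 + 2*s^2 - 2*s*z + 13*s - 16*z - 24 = 2*s^2 + s + z*(-2*s - 2) - 1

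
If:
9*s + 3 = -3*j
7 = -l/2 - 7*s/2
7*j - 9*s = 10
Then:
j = 7/10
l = -301/30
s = -17/30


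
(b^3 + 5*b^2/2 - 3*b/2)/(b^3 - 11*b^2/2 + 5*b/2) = (b + 3)/(b - 5)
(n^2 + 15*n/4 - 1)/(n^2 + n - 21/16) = 4*(4*n^2 + 15*n - 4)/(16*n^2 + 16*n - 21)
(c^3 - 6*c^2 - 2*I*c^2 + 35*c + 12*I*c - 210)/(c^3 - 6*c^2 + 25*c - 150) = (c - 7*I)/(c - 5*I)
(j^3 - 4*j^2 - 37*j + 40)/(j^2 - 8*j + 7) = (j^2 - 3*j - 40)/(j - 7)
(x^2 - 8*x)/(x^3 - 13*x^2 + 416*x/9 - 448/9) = 9*x/(9*x^2 - 45*x + 56)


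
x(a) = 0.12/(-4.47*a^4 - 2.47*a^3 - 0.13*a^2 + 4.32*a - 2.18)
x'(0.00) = -0.11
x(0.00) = -0.06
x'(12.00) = 0.00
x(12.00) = -0.00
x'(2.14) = 0.00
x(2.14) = -0.00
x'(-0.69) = -0.03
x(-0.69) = -0.02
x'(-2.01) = -0.00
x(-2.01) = -0.00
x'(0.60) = 0.51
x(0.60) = -0.16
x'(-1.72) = -0.01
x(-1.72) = -0.00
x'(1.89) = 0.00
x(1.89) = -0.00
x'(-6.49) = -0.00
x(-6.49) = -0.00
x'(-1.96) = -0.00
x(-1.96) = -0.00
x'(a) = 0.12*(17.88*a^3 + 7.41*a^2 + 0.26*a - 4.32)/(-4.47*a^4 - 2.47*a^3 - 0.13*a^2 + 4.32*a - 2.18)^2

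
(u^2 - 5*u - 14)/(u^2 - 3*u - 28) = (u + 2)/(u + 4)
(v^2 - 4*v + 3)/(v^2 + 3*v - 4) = (v - 3)/(v + 4)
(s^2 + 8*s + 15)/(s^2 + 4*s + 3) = (s + 5)/(s + 1)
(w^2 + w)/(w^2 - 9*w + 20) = w*(w + 1)/(w^2 - 9*w + 20)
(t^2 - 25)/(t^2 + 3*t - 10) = (t - 5)/(t - 2)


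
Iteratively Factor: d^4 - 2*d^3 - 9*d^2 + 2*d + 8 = (d - 4)*(d^3 + 2*d^2 - d - 2) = (d - 4)*(d + 2)*(d^2 - 1) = (d - 4)*(d + 1)*(d + 2)*(d - 1)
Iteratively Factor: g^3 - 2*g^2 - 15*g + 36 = (g - 3)*(g^2 + g - 12) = (g - 3)*(g + 4)*(g - 3)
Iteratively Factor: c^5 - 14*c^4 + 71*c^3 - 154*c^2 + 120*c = (c - 2)*(c^4 - 12*c^3 + 47*c^2 - 60*c) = (c - 3)*(c - 2)*(c^3 - 9*c^2 + 20*c) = (c - 4)*(c - 3)*(c - 2)*(c^2 - 5*c) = c*(c - 4)*(c - 3)*(c - 2)*(c - 5)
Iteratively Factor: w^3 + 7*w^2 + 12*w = (w)*(w^2 + 7*w + 12) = w*(w + 4)*(w + 3)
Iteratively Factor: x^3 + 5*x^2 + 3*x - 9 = (x - 1)*(x^2 + 6*x + 9) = (x - 1)*(x + 3)*(x + 3)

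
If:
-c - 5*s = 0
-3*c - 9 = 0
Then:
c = -3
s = 3/5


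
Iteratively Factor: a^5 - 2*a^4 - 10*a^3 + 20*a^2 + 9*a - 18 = (a - 2)*(a^4 - 10*a^2 + 9) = (a - 3)*(a - 2)*(a^3 + 3*a^2 - a - 3) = (a - 3)*(a - 2)*(a + 1)*(a^2 + 2*a - 3) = (a - 3)*(a - 2)*(a + 1)*(a + 3)*(a - 1)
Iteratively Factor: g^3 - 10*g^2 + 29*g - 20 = (g - 5)*(g^2 - 5*g + 4) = (g - 5)*(g - 1)*(g - 4)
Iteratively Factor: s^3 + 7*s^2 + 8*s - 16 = (s + 4)*(s^2 + 3*s - 4) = (s + 4)^2*(s - 1)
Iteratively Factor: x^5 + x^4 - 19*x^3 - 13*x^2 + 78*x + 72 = (x + 2)*(x^4 - x^3 - 17*x^2 + 21*x + 36) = (x - 3)*(x + 2)*(x^3 + 2*x^2 - 11*x - 12) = (x - 3)^2*(x + 2)*(x^2 + 5*x + 4) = (x - 3)^2*(x + 2)*(x + 4)*(x + 1)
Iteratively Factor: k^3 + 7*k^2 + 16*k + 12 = (k + 2)*(k^2 + 5*k + 6) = (k + 2)*(k + 3)*(k + 2)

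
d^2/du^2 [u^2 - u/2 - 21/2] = 2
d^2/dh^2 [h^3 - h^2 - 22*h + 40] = 6*h - 2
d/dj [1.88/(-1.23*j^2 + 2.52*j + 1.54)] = (4.6248*j - 4.7376)/(-1.23*j^2 + 2.52*j + 1.54)^2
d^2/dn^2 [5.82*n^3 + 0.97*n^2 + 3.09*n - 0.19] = 34.92*n + 1.94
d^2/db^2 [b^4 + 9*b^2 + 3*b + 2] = 12*b^2 + 18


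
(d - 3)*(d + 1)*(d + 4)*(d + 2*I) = d^4 + 2*d^3 + 2*I*d^3 - 11*d^2 + 4*I*d^2 - 12*d - 22*I*d - 24*I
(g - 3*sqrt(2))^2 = g^2 - 6*sqrt(2)*g + 18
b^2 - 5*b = b*(b - 5)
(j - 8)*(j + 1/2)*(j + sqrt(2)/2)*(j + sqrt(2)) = j^4 - 15*j^3/2 + 3*sqrt(2)*j^3/2 - 45*sqrt(2)*j^2/4 - 3*j^2 - 6*sqrt(2)*j - 15*j/2 - 4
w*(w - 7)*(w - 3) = w^3 - 10*w^2 + 21*w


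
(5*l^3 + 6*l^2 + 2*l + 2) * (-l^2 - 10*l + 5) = -5*l^5 - 56*l^4 - 37*l^3 + 8*l^2 - 10*l + 10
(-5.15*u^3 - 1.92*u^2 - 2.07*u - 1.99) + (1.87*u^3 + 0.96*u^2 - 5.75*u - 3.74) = -3.28*u^3 - 0.96*u^2 - 7.82*u - 5.73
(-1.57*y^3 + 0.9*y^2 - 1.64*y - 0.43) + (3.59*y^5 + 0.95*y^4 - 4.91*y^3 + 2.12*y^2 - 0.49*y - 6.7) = 3.59*y^5 + 0.95*y^4 - 6.48*y^3 + 3.02*y^2 - 2.13*y - 7.13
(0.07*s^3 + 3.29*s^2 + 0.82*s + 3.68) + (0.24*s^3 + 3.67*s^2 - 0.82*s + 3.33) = 0.31*s^3 + 6.96*s^2 + 7.01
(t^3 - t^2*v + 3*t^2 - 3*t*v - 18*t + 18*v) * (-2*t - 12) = -2*t^4 + 2*t^3*v - 18*t^3 + 18*t^2*v + 216*t - 216*v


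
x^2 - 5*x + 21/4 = (x - 7/2)*(x - 3/2)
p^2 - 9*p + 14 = (p - 7)*(p - 2)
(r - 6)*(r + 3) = r^2 - 3*r - 18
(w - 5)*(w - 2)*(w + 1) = w^3 - 6*w^2 + 3*w + 10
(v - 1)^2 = v^2 - 2*v + 1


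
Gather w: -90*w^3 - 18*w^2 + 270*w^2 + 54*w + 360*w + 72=-90*w^3 + 252*w^2 + 414*w + 72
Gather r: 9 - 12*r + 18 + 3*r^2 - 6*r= 3*r^2 - 18*r + 27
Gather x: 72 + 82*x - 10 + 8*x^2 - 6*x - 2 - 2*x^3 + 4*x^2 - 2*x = -2*x^3 + 12*x^2 + 74*x + 60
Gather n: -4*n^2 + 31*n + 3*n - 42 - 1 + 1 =-4*n^2 + 34*n - 42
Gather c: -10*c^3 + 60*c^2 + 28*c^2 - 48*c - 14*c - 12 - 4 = -10*c^3 + 88*c^2 - 62*c - 16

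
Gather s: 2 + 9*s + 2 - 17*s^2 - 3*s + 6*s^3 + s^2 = 6*s^3 - 16*s^2 + 6*s + 4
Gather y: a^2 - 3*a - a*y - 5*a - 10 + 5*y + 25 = a^2 - 8*a + y*(5 - a) + 15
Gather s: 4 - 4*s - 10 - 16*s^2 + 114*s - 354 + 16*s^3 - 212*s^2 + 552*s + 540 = 16*s^3 - 228*s^2 + 662*s + 180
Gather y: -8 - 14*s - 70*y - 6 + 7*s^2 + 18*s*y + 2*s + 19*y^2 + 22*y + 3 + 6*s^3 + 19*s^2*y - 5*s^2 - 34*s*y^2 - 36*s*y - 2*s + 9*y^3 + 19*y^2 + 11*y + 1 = 6*s^3 + 2*s^2 - 14*s + 9*y^3 + y^2*(38 - 34*s) + y*(19*s^2 - 18*s - 37) - 10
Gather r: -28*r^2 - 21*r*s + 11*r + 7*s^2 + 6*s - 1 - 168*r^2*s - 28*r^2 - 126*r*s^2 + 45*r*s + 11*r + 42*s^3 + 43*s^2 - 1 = r^2*(-168*s - 56) + r*(-126*s^2 + 24*s + 22) + 42*s^3 + 50*s^2 + 6*s - 2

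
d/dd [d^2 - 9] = 2*d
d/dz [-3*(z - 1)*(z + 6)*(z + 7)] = -9*z^2 - 72*z - 87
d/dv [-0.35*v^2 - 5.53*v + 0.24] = -0.7*v - 5.53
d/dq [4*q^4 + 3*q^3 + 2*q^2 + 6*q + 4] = 16*q^3 + 9*q^2 + 4*q + 6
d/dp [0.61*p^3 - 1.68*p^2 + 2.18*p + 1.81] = 1.83*p^2 - 3.36*p + 2.18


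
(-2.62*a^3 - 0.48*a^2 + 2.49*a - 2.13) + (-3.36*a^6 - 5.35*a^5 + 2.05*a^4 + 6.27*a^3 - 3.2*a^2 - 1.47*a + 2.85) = -3.36*a^6 - 5.35*a^5 + 2.05*a^4 + 3.65*a^3 - 3.68*a^2 + 1.02*a + 0.72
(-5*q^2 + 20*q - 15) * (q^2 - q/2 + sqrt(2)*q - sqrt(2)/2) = -5*q^4 - 5*sqrt(2)*q^3 + 45*q^3/2 - 25*q^2 + 45*sqrt(2)*q^2/2 - 25*sqrt(2)*q + 15*q/2 + 15*sqrt(2)/2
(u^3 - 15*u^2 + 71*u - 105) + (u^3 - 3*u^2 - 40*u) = 2*u^3 - 18*u^2 + 31*u - 105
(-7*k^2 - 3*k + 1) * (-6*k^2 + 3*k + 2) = 42*k^4 - 3*k^3 - 29*k^2 - 3*k + 2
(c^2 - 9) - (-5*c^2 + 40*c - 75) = 6*c^2 - 40*c + 66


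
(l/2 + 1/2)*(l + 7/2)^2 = l^3/2 + 4*l^2 + 77*l/8 + 49/8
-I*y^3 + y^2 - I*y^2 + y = y*(y + I)*(-I*y - I)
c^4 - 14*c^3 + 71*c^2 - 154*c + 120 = (c - 5)*(c - 4)*(c - 3)*(c - 2)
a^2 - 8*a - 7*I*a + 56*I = (a - 8)*(a - 7*I)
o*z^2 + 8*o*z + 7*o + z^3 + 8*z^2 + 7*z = (o + z)*(z + 1)*(z + 7)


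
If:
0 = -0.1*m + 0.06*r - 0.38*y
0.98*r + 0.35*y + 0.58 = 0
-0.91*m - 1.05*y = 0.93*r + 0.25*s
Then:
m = -4.01428571428571*y - 0.355102040816327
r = -0.357142857142857*y - 0.591836734693878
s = 11.7405714285714*y + 3.49420408163265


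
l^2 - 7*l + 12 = (l - 4)*(l - 3)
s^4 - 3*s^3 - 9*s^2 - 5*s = s*(s - 5)*(s + 1)^2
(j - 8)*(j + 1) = j^2 - 7*j - 8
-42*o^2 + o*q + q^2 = (-6*o + q)*(7*o + q)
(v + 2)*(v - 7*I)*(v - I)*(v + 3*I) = v^4 + 2*v^3 - 5*I*v^3 + 17*v^2 - 10*I*v^2 + 34*v - 21*I*v - 42*I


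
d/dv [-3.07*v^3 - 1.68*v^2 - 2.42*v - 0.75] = -9.21*v^2 - 3.36*v - 2.42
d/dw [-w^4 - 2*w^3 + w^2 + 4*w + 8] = -4*w^3 - 6*w^2 + 2*w + 4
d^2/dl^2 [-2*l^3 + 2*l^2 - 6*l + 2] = 4 - 12*l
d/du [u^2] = 2*u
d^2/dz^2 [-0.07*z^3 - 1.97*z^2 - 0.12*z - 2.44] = -0.42*z - 3.94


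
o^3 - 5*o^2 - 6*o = o*(o - 6)*(o + 1)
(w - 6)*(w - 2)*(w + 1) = w^3 - 7*w^2 + 4*w + 12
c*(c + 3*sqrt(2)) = c^2 + 3*sqrt(2)*c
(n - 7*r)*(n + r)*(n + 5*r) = n^3 - n^2*r - 37*n*r^2 - 35*r^3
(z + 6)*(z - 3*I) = z^2 + 6*z - 3*I*z - 18*I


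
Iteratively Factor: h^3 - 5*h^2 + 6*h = (h - 3)*(h^2 - 2*h) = h*(h - 3)*(h - 2)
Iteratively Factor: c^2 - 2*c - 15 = (c + 3)*(c - 5)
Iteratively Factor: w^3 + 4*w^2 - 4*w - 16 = (w - 2)*(w^2 + 6*w + 8) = (w - 2)*(w + 4)*(w + 2)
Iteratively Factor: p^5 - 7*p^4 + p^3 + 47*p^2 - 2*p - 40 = (p - 4)*(p^4 - 3*p^3 - 11*p^2 + 3*p + 10) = (p - 4)*(p + 2)*(p^3 - 5*p^2 - p + 5) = (p - 4)*(p + 1)*(p + 2)*(p^2 - 6*p + 5) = (p - 4)*(p - 1)*(p + 1)*(p + 2)*(p - 5)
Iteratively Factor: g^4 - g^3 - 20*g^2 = (g)*(g^3 - g^2 - 20*g) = g*(g + 4)*(g^2 - 5*g) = g*(g - 5)*(g + 4)*(g)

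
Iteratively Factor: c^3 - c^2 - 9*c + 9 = (c - 3)*(c^2 + 2*c - 3) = (c - 3)*(c - 1)*(c + 3)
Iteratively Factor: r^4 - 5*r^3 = (r)*(r^3 - 5*r^2) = r^2*(r^2 - 5*r) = r^2*(r - 5)*(r)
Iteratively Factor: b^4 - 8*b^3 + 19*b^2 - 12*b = (b - 4)*(b^3 - 4*b^2 + 3*b) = (b - 4)*(b - 3)*(b^2 - b) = b*(b - 4)*(b - 3)*(b - 1)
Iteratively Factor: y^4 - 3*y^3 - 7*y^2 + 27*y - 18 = (y - 1)*(y^3 - 2*y^2 - 9*y + 18) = (y - 1)*(y + 3)*(y^2 - 5*y + 6) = (y - 2)*(y - 1)*(y + 3)*(y - 3)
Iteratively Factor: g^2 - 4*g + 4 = (g - 2)*(g - 2)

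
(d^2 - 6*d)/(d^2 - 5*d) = (d - 6)/(d - 5)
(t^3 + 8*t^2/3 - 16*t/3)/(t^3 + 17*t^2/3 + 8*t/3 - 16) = t/(t + 3)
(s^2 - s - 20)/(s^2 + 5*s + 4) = (s - 5)/(s + 1)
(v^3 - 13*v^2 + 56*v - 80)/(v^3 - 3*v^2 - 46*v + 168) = (v^2 - 9*v + 20)/(v^2 + v - 42)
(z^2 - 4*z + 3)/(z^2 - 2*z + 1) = (z - 3)/(z - 1)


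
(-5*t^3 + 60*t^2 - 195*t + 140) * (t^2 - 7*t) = -5*t^5 + 95*t^4 - 615*t^3 + 1505*t^2 - 980*t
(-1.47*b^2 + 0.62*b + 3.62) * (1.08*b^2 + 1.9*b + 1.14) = -1.5876*b^4 - 2.1234*b^3 + 3.4118*b^2 + 7.5848*b + 4.1268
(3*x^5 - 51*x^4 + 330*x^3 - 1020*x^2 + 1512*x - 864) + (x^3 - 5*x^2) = 3*x^5 - 51*x^4 + 331*x^3 - 1025*x^2 + 1512*x - 864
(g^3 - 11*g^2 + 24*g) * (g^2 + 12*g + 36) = g^5 + g^4 - 72*g^3 - 108*g^2 + 864*g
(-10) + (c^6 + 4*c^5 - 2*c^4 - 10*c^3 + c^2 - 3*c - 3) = c^6 + 4*c^5 - 2*c^4 - 10*c^3 + c^2 - 3*c - 13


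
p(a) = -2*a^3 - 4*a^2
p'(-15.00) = -1230.00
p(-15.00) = 5850.00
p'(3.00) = -78.00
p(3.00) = -90.00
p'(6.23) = -282.72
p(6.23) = -638.86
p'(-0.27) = 1.72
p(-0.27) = -0.25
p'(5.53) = -227.73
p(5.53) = -460.55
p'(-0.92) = 2.28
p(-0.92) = -1.83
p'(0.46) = -4.95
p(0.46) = -1.04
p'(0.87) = -11.50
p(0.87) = -4.34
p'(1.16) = -17.35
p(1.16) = -8.50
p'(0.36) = -3.66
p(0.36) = -0.61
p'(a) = -6*a^2 - 8*a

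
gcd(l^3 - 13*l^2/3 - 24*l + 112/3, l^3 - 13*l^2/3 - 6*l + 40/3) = l - 4/3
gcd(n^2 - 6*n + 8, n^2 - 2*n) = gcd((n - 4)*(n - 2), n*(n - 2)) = n - 2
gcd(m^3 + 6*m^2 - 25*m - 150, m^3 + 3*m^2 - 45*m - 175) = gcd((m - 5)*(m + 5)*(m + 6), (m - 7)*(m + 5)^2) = m + 5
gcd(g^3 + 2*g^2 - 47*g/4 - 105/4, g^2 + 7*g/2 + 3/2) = g + 3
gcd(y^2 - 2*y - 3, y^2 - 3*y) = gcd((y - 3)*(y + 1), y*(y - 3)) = y - 3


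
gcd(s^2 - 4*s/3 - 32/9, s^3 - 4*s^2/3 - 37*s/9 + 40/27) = s - 8/3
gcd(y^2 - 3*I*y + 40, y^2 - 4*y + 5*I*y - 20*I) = y + 5*I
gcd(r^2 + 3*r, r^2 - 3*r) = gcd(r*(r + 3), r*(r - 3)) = r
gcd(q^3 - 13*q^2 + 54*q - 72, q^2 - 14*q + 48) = q - 6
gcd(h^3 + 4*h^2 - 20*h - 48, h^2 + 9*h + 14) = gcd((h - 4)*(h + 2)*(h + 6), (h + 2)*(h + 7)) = h + 2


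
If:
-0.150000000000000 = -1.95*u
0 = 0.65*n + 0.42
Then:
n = -0.65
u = 0.08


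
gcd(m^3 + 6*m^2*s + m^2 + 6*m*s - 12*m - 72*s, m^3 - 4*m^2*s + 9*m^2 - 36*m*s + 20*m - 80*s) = m + 4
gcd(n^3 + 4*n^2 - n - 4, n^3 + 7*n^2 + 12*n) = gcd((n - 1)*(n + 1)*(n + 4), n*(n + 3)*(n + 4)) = n + 4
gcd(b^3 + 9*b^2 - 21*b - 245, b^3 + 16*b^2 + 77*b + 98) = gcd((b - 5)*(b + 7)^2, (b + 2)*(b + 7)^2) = b^2 + 14*b + 49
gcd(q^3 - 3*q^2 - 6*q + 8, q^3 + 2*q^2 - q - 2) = q^2 + q - 2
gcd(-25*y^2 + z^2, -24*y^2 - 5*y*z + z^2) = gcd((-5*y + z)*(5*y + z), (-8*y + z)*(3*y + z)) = 1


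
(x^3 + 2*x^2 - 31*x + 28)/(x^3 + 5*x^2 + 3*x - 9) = (x^2 + 3*x - 28)/(x^2 + 6*x + 9)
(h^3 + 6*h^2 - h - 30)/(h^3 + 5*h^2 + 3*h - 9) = (h^2 + 3*h - 10)/(h^2 + 2*h - 3)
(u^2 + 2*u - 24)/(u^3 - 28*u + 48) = 1/(u - 2)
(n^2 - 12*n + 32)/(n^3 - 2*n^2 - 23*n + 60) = (n - 8)/(n^2 + 2*n - 15)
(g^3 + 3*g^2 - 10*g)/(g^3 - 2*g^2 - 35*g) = (g - 2)/(g - 7)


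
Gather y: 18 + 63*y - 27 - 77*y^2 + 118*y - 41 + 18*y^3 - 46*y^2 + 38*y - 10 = 18*y^3 - 123*y^2 + 219*y - 60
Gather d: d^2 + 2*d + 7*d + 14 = d^2 + 9*d + 14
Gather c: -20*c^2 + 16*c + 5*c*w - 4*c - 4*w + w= -20*c^2 + c*(5*w + 12) - 3*w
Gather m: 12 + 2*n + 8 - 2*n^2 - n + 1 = -2*n^2 + n + 21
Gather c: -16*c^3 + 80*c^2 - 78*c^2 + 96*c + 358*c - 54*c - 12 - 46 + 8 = -16*c^3 + 2*c^2 + 400*c - 50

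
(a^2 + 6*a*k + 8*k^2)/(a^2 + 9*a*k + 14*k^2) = (a + 4*k)/(a + 7*k)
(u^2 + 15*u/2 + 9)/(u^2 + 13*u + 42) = (u + 3/2)/(u + 7)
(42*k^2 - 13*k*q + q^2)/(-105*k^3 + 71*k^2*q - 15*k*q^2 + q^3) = (-6*k + q)/(15*k^2 - 8*k*q + q^2)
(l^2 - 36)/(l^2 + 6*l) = (l - 6)/l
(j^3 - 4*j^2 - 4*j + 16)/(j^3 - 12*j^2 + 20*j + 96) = (j^2 - 6*j + 8)/(j^2 - 14*j + 48)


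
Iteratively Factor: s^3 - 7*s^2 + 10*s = (s - 5)*(s^2 - 2*s) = s*(s - 5)*(s - 2)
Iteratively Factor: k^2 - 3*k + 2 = (k - 2)*(k - 1)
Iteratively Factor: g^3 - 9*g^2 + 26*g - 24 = (g - 3)*(g^2 - 6*g + 8) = (g - 3)*(g - 2)*(g - 4)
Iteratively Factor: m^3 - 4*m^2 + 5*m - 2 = (m - 1)*(m^2 - 3*m + 2) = (m - 1)^2*(m - 2)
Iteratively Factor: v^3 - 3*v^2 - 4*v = (v - 4)*(v^2 + v) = (v - 4)*(v + 1)*(v)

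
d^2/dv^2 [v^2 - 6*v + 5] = 2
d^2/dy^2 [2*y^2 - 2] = 4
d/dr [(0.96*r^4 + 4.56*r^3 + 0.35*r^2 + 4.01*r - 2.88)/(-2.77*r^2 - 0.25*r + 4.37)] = (-5.3184*r^5 - 13.3512*r^4 + 14.5008*r^3 + 70.8018*r^2 - 12.8962*r + 16.8037)/(7.6729*r^4 + 1.385*r^3 - 24.1473*r^2 - 2.185*r + 19.0969)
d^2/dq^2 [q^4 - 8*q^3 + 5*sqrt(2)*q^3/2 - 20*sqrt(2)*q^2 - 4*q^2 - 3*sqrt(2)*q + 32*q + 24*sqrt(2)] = 12*q^2 - 48*q + 15*sqrt(2)*q - 40*sqrt(2) - 8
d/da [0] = 0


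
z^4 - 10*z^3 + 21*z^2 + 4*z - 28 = (z - 7)*(z - 2)^2*(z + 1)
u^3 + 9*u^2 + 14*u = u*(u + 2)*(u + 7)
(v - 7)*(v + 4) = v^2 - 3*v - 28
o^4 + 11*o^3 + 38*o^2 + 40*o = o*(o + 2)*(o + 4)*(o + 5)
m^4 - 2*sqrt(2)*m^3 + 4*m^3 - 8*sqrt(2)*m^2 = m^2*(m + 4)*(m - 2*sqrt(2))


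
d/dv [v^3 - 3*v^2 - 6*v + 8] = 3*v^2 - 6*v - 6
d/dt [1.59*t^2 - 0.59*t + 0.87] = 3.18*t - 0.59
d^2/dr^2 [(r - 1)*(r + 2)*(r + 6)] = 6*r + 14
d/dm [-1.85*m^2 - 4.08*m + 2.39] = -3.7*m - 4.08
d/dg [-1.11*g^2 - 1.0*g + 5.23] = -2.22*g - 1.0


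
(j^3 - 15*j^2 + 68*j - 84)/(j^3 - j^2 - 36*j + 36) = (j^2 - 9*j + 14)/(j^2 + 5*j - 6)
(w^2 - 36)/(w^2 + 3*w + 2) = (w^2 - 36)/(w^2 + 3*w + 2)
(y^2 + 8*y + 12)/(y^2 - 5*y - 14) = (y + 6)/(y - 7)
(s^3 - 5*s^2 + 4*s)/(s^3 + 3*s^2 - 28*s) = (s - 1)/(s + 7)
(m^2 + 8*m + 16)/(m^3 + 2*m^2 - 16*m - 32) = (m + 4)/(m^2 - 2*m - 8)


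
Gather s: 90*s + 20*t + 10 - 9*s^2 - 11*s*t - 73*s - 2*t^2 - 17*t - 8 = -9*s^2 + s*(17 - 11*t) - 2*t^2 + 3*t + 2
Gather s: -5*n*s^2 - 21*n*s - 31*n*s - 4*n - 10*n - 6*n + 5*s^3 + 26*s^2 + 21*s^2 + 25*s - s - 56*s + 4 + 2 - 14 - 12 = -20*n + 5*s^3 + s^2*(47 - 5*n) + s*(-52*n - 32) - 20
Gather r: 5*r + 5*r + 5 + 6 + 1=10*r + 12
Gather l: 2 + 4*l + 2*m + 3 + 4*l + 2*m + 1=8*l + 4*m + 6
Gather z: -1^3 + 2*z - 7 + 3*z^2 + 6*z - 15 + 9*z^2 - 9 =12*z^2 + 8*z - 32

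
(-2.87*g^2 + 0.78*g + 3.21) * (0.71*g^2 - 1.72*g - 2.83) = -2.0377*g^4 + 5.4902*g^3 + 9.0596*g^2 - 7.7286*g - 9.0843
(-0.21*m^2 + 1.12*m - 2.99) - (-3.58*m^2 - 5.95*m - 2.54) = 3.37*m^2 + 7.07*m - 0.45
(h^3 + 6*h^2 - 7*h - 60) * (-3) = -3*h^3 - 18*h^2 + 21*h + 180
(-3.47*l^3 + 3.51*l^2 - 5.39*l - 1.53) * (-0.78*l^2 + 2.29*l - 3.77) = 2.7066*l^5 - 10.6841*l^4 + 25.324*l^3 - 24.3824*l^2 + 16.8166*l + 5.7681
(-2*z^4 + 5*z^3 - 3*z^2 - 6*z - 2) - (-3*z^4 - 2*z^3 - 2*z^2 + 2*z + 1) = z^4 + 7*z^3 - z^2 - 8*z - 3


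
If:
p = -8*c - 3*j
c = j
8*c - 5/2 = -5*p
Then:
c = -5/94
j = -5/94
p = 55/94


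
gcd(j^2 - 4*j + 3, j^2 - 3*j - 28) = 1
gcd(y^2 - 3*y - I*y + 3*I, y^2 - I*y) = y - I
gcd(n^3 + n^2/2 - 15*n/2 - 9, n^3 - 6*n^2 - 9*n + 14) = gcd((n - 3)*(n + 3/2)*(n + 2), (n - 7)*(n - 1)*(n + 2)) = n + 2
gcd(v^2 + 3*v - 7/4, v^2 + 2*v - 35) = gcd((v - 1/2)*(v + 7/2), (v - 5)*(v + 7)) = 1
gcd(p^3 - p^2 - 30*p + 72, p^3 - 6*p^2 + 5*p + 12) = p^2 - 7*p + 12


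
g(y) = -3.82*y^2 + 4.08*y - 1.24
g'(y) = 4.08 - 7.64*y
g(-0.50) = -4.24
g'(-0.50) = 7.90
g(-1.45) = -15.19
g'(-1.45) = 15.16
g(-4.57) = -99.67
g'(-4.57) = 38.99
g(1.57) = -4.25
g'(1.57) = -7.91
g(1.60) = -4.49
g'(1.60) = -8.14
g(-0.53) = -4.48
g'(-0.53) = 8.13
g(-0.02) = -1.32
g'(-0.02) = 4.23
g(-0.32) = -2.94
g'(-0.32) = 6.52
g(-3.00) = -47.86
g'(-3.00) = 27.00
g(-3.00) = -47.86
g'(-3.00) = 27.00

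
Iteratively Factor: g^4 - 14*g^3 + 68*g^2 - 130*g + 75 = (g - 3)*(g^3 - 11*g^2 + 35*g - 25) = (g - 3)*(g - 1)*(g^2 - 10*g + 25) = (g - 5)*(g - 3)*(g - 1)*(g - 5)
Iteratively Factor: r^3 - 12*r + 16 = (r - 2)*(r^2 + 2*r - 8) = (r - 2)*(r + 4)*(r - 2)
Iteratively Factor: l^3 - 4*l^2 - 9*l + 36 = (l - 3)*(l^2 - l - 12) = (l - 4)*(l - 3)*(l + 3)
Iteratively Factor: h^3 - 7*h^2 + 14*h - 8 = (h - 4)*(h^2 - 3*h + 2) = (h - 4)*(h - 1)*(h - 2)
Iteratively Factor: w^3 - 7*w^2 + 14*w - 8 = (w - 4)*(w^2 - 3*w + 2) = (w - 4)*(w - 2)*(w - 1)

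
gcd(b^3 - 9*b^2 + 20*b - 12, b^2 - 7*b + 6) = b^2 - 7*b + 6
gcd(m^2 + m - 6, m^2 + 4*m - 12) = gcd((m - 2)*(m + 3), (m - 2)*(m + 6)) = m - 2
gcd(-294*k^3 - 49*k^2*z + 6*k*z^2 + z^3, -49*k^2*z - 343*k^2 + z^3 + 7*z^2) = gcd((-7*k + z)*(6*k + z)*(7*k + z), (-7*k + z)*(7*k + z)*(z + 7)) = -49*k^2 + z^2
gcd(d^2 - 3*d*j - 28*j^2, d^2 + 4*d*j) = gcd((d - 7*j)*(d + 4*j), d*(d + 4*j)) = d + 4*j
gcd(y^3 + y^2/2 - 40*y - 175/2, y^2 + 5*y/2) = y + 5/2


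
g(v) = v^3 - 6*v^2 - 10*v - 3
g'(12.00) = 278.00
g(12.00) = 741.00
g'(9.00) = 125.00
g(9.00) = 150.00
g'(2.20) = -21.88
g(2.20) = -43.39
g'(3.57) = -14.61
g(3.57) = -69.67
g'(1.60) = -21.52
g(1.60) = -30.26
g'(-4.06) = 88.17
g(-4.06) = -128.23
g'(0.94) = -18.63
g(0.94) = -16.87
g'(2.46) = -21.37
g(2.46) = -49.02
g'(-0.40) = -4.72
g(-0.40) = -0.02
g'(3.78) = -12.49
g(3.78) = -72.52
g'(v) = 3*v^2 - 12*v - 10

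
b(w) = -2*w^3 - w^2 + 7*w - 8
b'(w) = -6*w^2 - 2*w + 7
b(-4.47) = 119.36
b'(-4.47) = -103.95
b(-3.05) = 18.09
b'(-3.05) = -42.72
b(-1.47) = -14.10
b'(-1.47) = -3.03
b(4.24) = -148.75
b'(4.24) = -109.35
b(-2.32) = -4.65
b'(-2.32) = -20.65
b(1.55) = -7.00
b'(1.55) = -10.52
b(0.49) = -5.05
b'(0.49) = 4.58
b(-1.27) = -14.41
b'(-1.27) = -0.14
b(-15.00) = 6412.00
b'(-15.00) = -1313.00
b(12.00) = -3524.00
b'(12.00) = -881.00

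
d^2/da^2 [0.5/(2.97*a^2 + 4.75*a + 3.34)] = (-8.8209*a^2 - 14.1075*a + 0.5*(5.94*a + 4.75)*(11.88*a + 9.5) - 9.9198)/(2.97*a^2 + 4.75*a + 3.34)^3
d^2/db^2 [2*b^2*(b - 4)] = 12*b - 16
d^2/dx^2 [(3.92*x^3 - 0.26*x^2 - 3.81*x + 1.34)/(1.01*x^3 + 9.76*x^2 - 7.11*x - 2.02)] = (-77.814036*x^6 + 145.579986000001*x^5 - 124.173036*x^4 - 61.851318*x^3 + 921.900348000001*x^2 - 896.2398*x + 295.63452)/(1.030301*x^9 + 29.868528*x^8 + 266.871795*x^7 + 503.007154*x^6 - 1998.145857*x^5 + 989.939364*x^4 + 493.988613*x^3 - 186.871614*x^2 - 87.034932*x - 8.242408)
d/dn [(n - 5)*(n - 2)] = 2*n - 7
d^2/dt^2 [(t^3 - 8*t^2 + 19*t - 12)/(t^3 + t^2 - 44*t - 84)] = 18*(-t^6 + 21*t^5 - 63*t^4 - 253*t^3 + 2244*t^2 + 2724*t - 16768)/(t^9 + 3*t^8 - 129*t^7 - 515*t^6 + 5172*t^5 + 27732*t^4 - 41840*t^3 - 466704*t^2 - 931392*t - 592704)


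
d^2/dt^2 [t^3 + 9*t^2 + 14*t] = 6*t + 18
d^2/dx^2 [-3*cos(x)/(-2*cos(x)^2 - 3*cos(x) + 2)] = 6*(3*(1 - cos(x)^2)^2 - 2*cos(x)^5 - 8*cos(x)^3 + 3*cos(x)^2 + 10*cos(x) + 3)/((cos(x) + 2)^3*(2*cos(x) - 1)^3)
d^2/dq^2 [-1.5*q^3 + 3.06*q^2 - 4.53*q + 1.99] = 6.12 - 9.0*q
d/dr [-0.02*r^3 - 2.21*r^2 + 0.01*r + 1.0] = -0.06*r^2 - 4.42*r + 0.01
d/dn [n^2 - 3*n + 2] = 2*n - 3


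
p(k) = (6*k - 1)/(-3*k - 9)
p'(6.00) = -0.08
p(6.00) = -1.30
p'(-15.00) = -0.04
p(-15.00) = -2.53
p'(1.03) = -0.39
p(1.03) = -0.43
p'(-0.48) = -1.00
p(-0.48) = 0.51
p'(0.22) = -0.61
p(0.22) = -0.03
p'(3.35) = -0.16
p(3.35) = -1.00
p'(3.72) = -0.14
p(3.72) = -1.06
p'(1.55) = -0.31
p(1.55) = -0.61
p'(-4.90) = -1.75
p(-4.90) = -5.33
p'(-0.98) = -1.55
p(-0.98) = 1.14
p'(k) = 6/(-3*k - 9) + 3*(6*k - 1)/(-3*k - 9)^2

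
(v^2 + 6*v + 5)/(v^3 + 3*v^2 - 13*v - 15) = 1/(v - 3)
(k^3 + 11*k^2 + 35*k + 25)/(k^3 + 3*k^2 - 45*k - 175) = (k + 1)/(k - 7)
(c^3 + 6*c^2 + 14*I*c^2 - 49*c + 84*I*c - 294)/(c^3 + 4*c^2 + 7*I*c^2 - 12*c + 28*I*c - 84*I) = (c + 7*I)/(c - 2)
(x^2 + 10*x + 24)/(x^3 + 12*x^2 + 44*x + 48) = 1/(x + 2)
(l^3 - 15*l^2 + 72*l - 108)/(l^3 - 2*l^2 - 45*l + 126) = (l - 6)/(l + 7)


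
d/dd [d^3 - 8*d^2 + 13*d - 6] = 3*d^2 - 16*d + 13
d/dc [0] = 0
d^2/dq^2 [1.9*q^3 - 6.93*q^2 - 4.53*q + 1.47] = 11.4*q - 13.86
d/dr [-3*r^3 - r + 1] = -9*r^2 - 1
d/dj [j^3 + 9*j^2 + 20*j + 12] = 3*j^2 + 18*j + 20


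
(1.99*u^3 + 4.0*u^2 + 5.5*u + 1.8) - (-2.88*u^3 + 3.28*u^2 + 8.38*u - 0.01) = 4.87*u^3 + 0.72*u^2 - 2.88*u + 1.81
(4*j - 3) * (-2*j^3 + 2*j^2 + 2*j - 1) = -8*j^4 + 14*j^3 + 2*j^2 - 10*j + 3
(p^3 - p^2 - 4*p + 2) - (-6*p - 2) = p^3 - p^2 + 2*p + 4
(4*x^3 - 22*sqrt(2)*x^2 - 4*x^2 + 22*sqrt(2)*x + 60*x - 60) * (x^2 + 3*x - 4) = 4*x^5 - 22*sqrt(2)*x^4 + 8*x^4 - 44*sqrt(2)*x^3 + 32*x^3 + 136*x^2 + 154*sqrt(2)*x^2 - 420*x - 88*sqrt(2)*x + 240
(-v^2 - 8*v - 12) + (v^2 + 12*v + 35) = 4*v + 23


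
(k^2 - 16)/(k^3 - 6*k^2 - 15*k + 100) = (k - 4)/(k^2 - 10*k + 25)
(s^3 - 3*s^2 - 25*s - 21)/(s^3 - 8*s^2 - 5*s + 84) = (s + 1)/(s - 4)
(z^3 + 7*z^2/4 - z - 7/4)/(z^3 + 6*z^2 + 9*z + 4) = (4*z^2 + 3*z - 7)/(4*(z^2 + 5*z + 4))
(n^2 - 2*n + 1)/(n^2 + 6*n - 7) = (n - 1)/(n + 7)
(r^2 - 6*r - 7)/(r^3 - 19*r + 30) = (r^2 - 6*r - 7)/(r^3 - 19*r + 30)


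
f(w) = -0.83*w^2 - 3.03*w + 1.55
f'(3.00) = -8.01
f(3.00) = -15.01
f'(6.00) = -12.99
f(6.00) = -46.51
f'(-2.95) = 1.87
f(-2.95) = 3.27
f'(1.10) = -4.86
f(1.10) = -2.79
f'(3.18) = -8.31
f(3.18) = -16.48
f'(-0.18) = -2.73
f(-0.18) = 2.07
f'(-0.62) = -2.00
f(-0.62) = 3.11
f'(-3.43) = 2.66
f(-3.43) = 2.18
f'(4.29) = -10.15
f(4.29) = -26.72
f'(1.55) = -5.60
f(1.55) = -5.14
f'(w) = -1.66*w - 3.03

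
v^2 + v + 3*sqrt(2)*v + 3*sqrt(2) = (v + 1)*(v + 3*sqrt(2))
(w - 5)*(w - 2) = w^2 - 7*w + 10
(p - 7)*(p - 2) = p^2 - 9*p + 14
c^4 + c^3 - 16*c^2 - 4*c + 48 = (c - 3)*(c - 2)*(c + 2)*(c + 4)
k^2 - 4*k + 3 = (k - 3)*(k - 1)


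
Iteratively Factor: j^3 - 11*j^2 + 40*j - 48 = (j - 4)*(j^2 - 7*j + 12) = (j - 4)*(j - 3)*(j - 4)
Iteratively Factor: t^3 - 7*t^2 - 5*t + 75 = (t - 5)*(t^2 - 2*t - 15) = (t - 5)*(t + 3)*(t - 5)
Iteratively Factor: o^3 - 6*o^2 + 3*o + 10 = (o - 2)*(o^2 - 4*o - 5) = (o - 5)*(o - 2)*(o + 1)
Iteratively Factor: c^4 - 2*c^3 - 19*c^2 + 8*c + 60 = (c + 2)*(c^3 - 4*c^2 - 11*c + 30) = (c - 2)*(c + 2)*(c^2 - 2*c - 15) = (c - 5)*(c - 2)*(c + 2)*(c + 3)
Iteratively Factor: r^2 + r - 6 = (r + 3)*(r - 2)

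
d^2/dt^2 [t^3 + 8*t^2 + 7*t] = 6*t + 16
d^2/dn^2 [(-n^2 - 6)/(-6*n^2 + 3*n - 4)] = 4*(9*n^3 + 288*n^2 - 162*n - 37)/(216*n^6 - 324*n^5 + 594*n^4 - 459*n^3 + 396*n^2 - 144*n + 64)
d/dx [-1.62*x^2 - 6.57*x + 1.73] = -3.24*x - 6.57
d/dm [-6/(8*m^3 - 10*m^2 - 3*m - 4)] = 6*(24*m^2 - 20*m - 3)/(-8*m^3 + 10*m^2 + 3*m + 4)^2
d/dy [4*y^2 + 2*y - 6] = 8*y + 2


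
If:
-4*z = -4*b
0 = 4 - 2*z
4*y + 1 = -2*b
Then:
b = 2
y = -5/4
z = 2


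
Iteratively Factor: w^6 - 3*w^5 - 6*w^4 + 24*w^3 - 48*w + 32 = (w - 2)*(w^5 - w^4 - 8*w^3 + 8*w^2 + 16*w - 16) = (w - 2)*(w - 1)*(w^4 - 8*w^2 + 16) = (w - 2)^2*(w - 1)*(w^3 + 2*w^2 - 4*w - 8) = (w - 2)^2*(w - 1)*(w + 2)*(w^2 - 4) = (w - 2)^2*(w - 1)*(w + 2)^2*(w - 2)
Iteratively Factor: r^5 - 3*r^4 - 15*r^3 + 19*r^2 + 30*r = (r + 1)*(r^4 - 4*r^3 - 11*r^2 + 30*r) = (r + 1)*(r + 3)*(r^3 - 7*r^2 + 10*r) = r*(r + 1)*(r + 3)*(r^2 - 7*r + 10) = r*(r - 5)*(r + 1)*(r + 3)*(r - 2)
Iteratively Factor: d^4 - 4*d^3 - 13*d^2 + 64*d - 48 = (d - 4)*(d^3 - 13*d + 12) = (d - 4)*(d + 4)*(d^2 - 4*d + 3) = (d - 4)*(d - 3)*(d + 4)*(d - 1)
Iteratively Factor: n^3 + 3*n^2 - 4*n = (n - 1)*(n^2 + 4*n) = n*(n - 1)*(n + 4)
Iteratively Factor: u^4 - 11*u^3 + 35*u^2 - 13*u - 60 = (u + 1)*(u^3 - 12*u^2 + 47*u - 60) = (u - 4)*(u + 1)*(u^2 - 8*u + 15) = (u - 4)*(u - 3)*(u + 1)*(u - 5)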